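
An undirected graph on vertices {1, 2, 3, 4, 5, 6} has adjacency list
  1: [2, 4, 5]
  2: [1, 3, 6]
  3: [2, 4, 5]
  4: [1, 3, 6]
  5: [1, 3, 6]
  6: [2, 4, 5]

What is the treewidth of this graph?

3

A width-3 tree decomposition is:
Bags: B1 = {2, 3, 4, 5}  B2 = {1, 2, 4, 5}  B3 = {2, 4, 5, 6}
Tree: B1–B2, B2–B3
Every bag has size at most 4, so the width is 4 − 1 = 3 and tw(G) ≤ 3. For the lower bound: the 4 vertex sets {2,3}, {1,5}, {4}, {6} are disjoint, each induces a connected subgraph, and every pair is joined by at least one edge of G. Contracting each set to a single vertex therefore yields K_{4} as a minor, and since treewidth is minor-monotone, tw(G) ≥ tw(K_{4}) = 3. The upper and lower bounds meet at 3, so that is the treewidth.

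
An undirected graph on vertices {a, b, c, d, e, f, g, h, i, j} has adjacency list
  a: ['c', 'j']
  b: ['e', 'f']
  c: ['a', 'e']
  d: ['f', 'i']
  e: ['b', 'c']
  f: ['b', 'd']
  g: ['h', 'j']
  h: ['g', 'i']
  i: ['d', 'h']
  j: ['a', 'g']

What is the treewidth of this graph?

2

A width-2 tree decomposition is:
Bags: B1 = {d, f, i}  B2 = {f, h, i}  B3 = {f, g, h}  B4 = {f, g, j}  B5 = {a, f, j}  B6 = {a, c, f}  B7 = {c, e, f}  B8 = {b, e, f}
Tree: B1–B2, B2–B3, B3–B4, B4–B5, B5–B6, B6–B7, B7–B8
Every bag has size at most 3, so the width is 3 − 1 = 2 and tw(G) ≤ 2. The edges f–d–i–h–g–j–a–c–e–b–f form a cycle, so G is not a tree and its treewidth is at least 2. The upper and lower bounds meet at 2, so that is the treewidth.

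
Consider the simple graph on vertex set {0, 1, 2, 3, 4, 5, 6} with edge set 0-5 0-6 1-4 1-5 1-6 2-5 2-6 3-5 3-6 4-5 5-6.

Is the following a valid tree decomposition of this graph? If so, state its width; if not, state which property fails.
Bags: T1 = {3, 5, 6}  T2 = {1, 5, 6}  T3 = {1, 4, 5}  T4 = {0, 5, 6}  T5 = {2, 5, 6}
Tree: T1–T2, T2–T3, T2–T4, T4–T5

Vertex coverage: the bags together contain {0, 1, 2, 3, 4, 5, 6}, the full vertex set. Edge coverage: each edge of G has both endpoints in at least one bag. Running intersection: for every vertex, the bags containing it form a connected subtree. All three properties hold, so this is a valid tree decomposition of width max|bag| − 1 = 2, and hence tw(G) ≤ 2.

Yes; width 2.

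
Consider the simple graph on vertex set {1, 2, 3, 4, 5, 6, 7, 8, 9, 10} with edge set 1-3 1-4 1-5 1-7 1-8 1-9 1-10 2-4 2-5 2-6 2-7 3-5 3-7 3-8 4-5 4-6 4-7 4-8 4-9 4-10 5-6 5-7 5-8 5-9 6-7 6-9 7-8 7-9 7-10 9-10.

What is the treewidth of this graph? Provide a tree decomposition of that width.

Treewidth 4.
One such decomposition:
Bags: B1 = {4, 5, 6, 7, 9}  B2 = {2, 4, 5, 6, 7}  B3 = {1, 4, 5, 7, 9}  B4 = {1, 4, 5, 7, 8}  B5 = {1, 3, 5, 7, 8}  B6 = {1, 4, 7, 9, 10}
Tree: B1–B2, B1–B3, B3–B4, B4–B5, B3–B6

Each bag holds 5 vertices, so the decomposition has width 4, which upper-bounds the treewidth. On the other hand G contains the 5-clique {1, 3, 5, 7, 8}. A clique must lie in a single bag of any decomposition, so no decomposition can have width below 4. Hence tw(G) = 4 exactly.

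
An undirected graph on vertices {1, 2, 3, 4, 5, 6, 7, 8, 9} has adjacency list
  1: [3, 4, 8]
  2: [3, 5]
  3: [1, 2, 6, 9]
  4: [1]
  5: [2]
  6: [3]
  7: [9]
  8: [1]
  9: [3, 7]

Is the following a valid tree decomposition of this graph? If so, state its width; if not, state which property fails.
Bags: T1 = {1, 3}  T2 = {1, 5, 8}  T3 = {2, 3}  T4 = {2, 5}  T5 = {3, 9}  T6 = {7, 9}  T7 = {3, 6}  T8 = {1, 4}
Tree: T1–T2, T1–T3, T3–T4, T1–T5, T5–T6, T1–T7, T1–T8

No — bags containing vertex 5 are not connected in the tree.

A tree decomposition must satisfy three properties: every vertex lies in some bag; for every edge, both endpoints lie together in some bag; and for every vertex, the bags containing it form a connected subtree. Here bags containing vertex 5 are not connected in the tree, so the decomposition is invalid.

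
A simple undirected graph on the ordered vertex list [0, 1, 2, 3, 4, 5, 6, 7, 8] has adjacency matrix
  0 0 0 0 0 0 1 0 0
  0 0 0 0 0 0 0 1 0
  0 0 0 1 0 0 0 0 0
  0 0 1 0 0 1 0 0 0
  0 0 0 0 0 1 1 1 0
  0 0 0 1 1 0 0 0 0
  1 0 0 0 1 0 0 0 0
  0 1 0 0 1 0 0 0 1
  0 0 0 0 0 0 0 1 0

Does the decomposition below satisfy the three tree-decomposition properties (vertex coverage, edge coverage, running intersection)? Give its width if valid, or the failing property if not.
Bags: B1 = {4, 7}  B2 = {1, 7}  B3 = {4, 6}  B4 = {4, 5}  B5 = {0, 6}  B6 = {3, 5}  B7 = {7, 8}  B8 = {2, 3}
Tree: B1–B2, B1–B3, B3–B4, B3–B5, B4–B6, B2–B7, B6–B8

Yes; width 1.

Checking the three conditions: (i) the bags cover all of {0, 1, 2, 3, 4, 5, 6, 7, 8}; (ii) for each edge, some bag contains both endpoints; (iii) the bags containing any fixed vertex form a subtree. All hold, so the decomposition is valid with width 2 − 1 = 1.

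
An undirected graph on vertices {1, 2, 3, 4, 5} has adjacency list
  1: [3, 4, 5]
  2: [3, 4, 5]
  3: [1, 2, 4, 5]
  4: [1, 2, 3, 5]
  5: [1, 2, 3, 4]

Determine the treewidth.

A width-3 tree decomposition is:
Bags: B1 = {2, 3, 4, 5}  B2 = {1, 3, 4, 5}
Tree: B1–B2
Every bag has size at most 4, so the width is 4 − 1 = 3 and tw(G) ≤ 3. On the other hand G contains the 4-clique {1, 3, 4, 5}. A clique must lie in a single bag of any decomposition, so no decomposition can have width below 3. The upper and lower bounds meet at 3, so that is the treewidth.

3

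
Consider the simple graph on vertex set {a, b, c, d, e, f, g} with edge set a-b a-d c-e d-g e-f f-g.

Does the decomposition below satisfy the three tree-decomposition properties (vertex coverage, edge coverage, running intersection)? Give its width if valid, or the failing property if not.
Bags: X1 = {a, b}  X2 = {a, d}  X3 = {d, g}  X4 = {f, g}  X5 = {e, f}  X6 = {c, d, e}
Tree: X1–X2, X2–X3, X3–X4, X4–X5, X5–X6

No — bags containing vertex d are not connected in the tree.

A tree decomposition must satisfy three properties: every vertex lies in some bag; for every edge, both endpoints lie together in some bag; and for every vertex, the bags containing it form a connected subtree. Here bags containing vertex d are not connected in the tree, so the decomposition is invalid.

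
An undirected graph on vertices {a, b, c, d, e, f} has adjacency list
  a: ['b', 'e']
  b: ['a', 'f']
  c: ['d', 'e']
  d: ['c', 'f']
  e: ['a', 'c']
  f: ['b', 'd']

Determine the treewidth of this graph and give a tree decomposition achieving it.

Treewidth 2.
One such decomposition:
Bags: B1 = {a, b, e}  B2 = {b, c, e}  B3 = {b, c, d}  B4 = {b, d, f}
Tree: B1–B2, B2–B3, B3–B4

Each bag holds 3 vertices, so the decomposition has width 2, which upper-bounds the treewidth. For the lower bound, G contains the cycle b–a–e–c–d–f–b, so G is not a forest; only forests have treewidth ≤ 1, hence tw(G) ≥ 2. The upper and lower bounds meet at 2, so that is the treewidth.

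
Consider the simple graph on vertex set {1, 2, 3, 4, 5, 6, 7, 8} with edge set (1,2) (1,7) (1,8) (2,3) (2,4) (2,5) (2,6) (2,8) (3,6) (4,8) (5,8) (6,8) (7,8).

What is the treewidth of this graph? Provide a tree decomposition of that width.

Treewidth 2.
One such decomposition:
Bags: B1 = {2, 4, 8}  B2 = {2, 6, 8}  B3 = {1, 2, 8}  B4 = {2, 3, 6}  B5 = {2, 5, 8}  B6 = {1, 7, 8}
Tree: B1–B2, B2–B3, B2–B4, B1–B5, B3–B6

Every bag has size at most 3, so the width is 3 − 1 = 2 and tw(G) ≤ 2. On the other hand G contains the 3-clique {1, 2, 8}. A clique must lie in a single bag of any decomposition, so no decomposition can have width below 2. The upper and lower bounds meet at 2, so that is the treewidth.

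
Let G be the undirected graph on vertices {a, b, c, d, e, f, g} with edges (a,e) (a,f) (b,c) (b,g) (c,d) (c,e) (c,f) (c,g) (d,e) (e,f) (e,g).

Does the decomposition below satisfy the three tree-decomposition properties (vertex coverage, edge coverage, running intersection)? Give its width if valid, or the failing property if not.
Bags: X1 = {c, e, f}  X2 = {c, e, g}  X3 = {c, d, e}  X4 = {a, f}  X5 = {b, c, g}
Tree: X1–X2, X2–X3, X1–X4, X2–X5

A tree decomposition must satisfy three properties: every vertex lies in some bag; for every edge, both endpoints lie together in some bag; and for every vertex, the bags containing it form a connected subtree. Here edge (e,a) lies in no bag, so the decomposition is invalid.

No — edge (e,a) lies in no bag.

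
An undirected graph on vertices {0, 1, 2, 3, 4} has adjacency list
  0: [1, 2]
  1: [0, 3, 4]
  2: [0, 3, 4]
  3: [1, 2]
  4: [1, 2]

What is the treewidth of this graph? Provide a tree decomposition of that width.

Treewidth 2.
One optimal decomposition is:
Bags: B1 = {1, 2, 3}  B2 = {1, 2, 4}  B3 = {0, 1, 2}
Tree: B1–B2, B2–B3

Each bag holds 3 vertices, so the decomposition has width 2, which upper-bounds the treewidth. For the lower bound, G contains the cycle 3–2–4–1–3, so G is not a forest; only forests have treewidth ≤ 1, hence tw(G) ≥ 2. Therefore the treewidth is 2.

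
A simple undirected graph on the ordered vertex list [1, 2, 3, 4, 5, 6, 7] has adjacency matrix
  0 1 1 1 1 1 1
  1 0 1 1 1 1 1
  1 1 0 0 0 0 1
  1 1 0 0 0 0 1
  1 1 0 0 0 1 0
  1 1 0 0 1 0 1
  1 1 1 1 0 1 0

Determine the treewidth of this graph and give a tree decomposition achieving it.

The largest bag has 4 vertices, giving width 3; this decomposition certifies tw(G) ≤ 3. For the lower bound, the 4 vertices {1, 2, 5, 6} are pairwise adjacent, and any tree decomposition puts a clique entirely inside one bag — forcing width ≥ 3. Therefore the treewidth is 3.

Treewidth 3.
One optimal decomposition is:
Bags: B1 = {1, 2, 3, 7}  B2 = {1, 2, 6, 7}  B3 = {1, 2, 5, 6}  B4 = {1, 2, 4, 7}
Tree: B1–B2, B2–B3, B2–B4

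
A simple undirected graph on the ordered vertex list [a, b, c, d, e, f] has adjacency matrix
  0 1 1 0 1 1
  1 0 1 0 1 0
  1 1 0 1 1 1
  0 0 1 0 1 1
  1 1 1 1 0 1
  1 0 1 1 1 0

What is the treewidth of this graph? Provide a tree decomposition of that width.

Treewidth 3.
One such decomposition:
Bags: B1 = {c, d, e, f}  B2 = {a, c, e, f}  B3 = {a, b, c, e}
Tree: B1–B2, B2–B3

The largest bag has 4 vertices, giving width 3; this decomposition certifies tw(G) ≤ 3. Conversely, {c, d, e, f} is a clique of size 4, and the vertices of any clique must share a bag in every tree decomposition; so some bag has ≥ 4 vertices and tw(G) ≥ 3. The upper and lower bounds meet at 3, so that is the treewidth.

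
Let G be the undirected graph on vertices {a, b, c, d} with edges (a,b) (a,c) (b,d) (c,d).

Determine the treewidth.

2

A width-2 tree decomposition is:
Bags: B1 = {a, c, d}  B2 = {a, b, d}
Tree: B1–B2
Each bag holds 3 vertices, so the decomposition has width 2, which upper-bounds the treewidth. Since a–c–d–b–a is a cycle in G, G is not acyclic. Forests are exactly the graphs of treewidth ≤ 1, so tw(G) ≥ 2. Hence tw(G) = 2 exactly.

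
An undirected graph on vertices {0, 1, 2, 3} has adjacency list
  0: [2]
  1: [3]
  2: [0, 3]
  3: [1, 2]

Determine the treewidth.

A width-1 tree decomposition is:
Bags: B1 = {1, 3}  B2 = {2, 3}  B3 = {0, 2}
Tree: B1–B2, B2–B3
Each bag holds 2 vertices, so the decomposition has width 1, which upper-bounds the treewidth. Any graph with an edge has treewidth ≥ 1, and G has the edge 1–3. The upper and lower bounds meet at 1, so that is the treewidth.

1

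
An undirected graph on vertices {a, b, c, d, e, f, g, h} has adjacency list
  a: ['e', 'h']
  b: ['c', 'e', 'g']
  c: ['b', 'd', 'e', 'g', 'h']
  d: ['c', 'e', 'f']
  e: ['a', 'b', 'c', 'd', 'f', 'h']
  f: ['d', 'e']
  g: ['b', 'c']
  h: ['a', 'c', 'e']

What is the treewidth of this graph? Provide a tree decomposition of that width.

Treewidth 2.
One such decomposition:
Bags: B1 = {c, d, e}  B2 = {c, e, h}  B3 = {d, e, f}  B4 = {b, c, e}  B5 = {b, c, g}  B6 = {a, e, h}
Tree: B1–B2, B1–B3, B2–B4, B4–B5, B2–B6

Every bag has size at most 3, so the width is 3 − 1 = 2 and tw(G) ≤ 2. Conversely, {b, c, g} is a clique of size 3, and the vertices of any clique must share a bag in every tree decomposition; so some bag has ≥ 3 vertices and tw(G) ≥ 2. Hence tw(G) = 2 exactly.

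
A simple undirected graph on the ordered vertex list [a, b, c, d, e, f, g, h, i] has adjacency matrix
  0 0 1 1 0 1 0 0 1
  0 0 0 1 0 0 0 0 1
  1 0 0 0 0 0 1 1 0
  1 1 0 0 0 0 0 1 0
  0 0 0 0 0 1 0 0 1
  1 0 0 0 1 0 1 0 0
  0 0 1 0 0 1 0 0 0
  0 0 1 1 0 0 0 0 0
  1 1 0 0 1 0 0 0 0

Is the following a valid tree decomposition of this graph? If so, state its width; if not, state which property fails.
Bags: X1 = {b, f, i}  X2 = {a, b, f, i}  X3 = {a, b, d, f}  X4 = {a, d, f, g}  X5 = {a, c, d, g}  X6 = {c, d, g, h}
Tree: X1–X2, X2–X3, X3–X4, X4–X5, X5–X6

A tree decomposition must satisfy three properties: every vertex lies in some bag; for every edge, both endpoints lie together in some bag; and for every vertex, the bags containing it form a connected subtree. Here vertex e appears in no bag, so the decomposition is invalid.

No — vertex e appears in no bag.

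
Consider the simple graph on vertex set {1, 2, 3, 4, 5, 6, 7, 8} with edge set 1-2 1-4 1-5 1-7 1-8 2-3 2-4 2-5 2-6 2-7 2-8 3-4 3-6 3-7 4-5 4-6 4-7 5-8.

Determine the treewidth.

A width-3 tree decomposition is:
Bags: B1 = {1, 2, 4, 5}  B2 = {1, 2, 4, 7}  B3 = {1, 2, 5, 8}  B4 = {2, 3, 4, 7}  B5 = {2, 3, 4, 6}
Tree: B1–B2, B1–B3, B2–B4, B4–B5
Each bag holds 4 vertices, so the decomposition has width 3, which upper-bounds the treewidth. For the lower bound, the 4 vertices {1, 2, 5, 8} are pairwise adjacent, and any tree decomposition puts a clique entirely inside one bag — forcing width ≥ 3. Combining the bounds, tw(G) = 3.

3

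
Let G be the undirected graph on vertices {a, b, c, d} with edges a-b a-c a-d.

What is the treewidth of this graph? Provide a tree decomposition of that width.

The largest bag has 2 vertices, giving width 1; this decomposition certifies tw(G) ≤ 1. Since G has at least one edge (e.g. c–a), it is not an edgeless graph, so tw(G) ≥ 1. The upper and lower bounds meet at 1, so that is the treewidth.

Treewidth 1.
One optimal decomposition is:
Bags: B1 = {a, c}  B2 = {a, b}  B3 = {a, d}
Tree: B1–B2, B1–B3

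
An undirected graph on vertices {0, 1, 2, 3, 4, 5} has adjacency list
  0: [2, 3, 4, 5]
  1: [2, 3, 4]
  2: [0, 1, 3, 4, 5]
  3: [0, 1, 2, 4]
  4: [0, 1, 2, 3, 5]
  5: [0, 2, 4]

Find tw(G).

3

A width-3 tree decomposition is:
Bags: B1 = {0, 2, 3, 4}  B2 = {0, 2, 4, 5}  B3 = {1, 2, 3, 4}
Tree: B1–B2, B1–B3
Each bag holds 4 vertices, so the decomposition has width 3, which upper-bounds the treewidth. For the lower bound, the 4 vertices {0, 2, 3, 4} are pairwise adjacent, and any tree decomposition puts a clique entirely inside one bag — forcing width ≥ 3. Hence tw(G) = 3 exactly.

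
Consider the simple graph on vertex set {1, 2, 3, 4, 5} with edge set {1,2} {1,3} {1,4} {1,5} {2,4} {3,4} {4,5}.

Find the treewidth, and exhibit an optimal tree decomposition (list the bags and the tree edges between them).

Treewidth 2.
Bags: B1 = {1, 2, 4}  B2 = {1, 4, 5}  B3 = {1, 3, 4}
Tree: B1–B2, B2–B3

Each bag holds 3 vertices, so the decomposition has width 2, which upper-bounds the treewidth. Conversely, {1, 2, 4} is a clique of size 3, and the vertices of any clique must share a bag in every tree decomposition; so some bag has ≥ 3 vertices and tw(G) ≥ 2. The upper and lower bounds meet at 2, so that is the treewidth.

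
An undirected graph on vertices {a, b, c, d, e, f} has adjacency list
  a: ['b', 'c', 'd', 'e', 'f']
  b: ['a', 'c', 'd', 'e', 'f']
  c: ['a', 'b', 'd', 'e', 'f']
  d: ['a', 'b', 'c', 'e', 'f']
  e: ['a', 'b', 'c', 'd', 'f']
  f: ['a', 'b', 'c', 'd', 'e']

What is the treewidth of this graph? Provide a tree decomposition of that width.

A single bag containing all 6 vertices is trivially a valid decomposition of width 5. Conversely, {a, b, c, d, e, f} is a clique of size 6, and the vertices of any clique must share a bag in every tree decomposition; so some bag has ≥ 6 vertices and tw(G) ≥ 5. Hence tw(G) = 5 exactly.

Treewidth 5.
Bags: B1 = {a, b, c, d, e, f}
Tree: (single bag)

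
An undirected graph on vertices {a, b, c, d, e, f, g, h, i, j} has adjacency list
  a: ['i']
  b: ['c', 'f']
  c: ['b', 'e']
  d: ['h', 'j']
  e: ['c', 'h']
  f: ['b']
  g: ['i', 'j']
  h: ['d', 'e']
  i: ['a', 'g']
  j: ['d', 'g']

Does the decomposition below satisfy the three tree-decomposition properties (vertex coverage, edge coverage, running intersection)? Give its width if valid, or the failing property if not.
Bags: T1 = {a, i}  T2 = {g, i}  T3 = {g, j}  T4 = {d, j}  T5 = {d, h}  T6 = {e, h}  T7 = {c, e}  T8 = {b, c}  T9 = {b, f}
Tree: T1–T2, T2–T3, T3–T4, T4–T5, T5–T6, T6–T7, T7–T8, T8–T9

Every vertex of G appears in some bag (union = {a, b, c, d, e, f, g, h, i, j}); every edge is covered by a bag; and for each vertex v the set of bags containing v is connected in the bag tree. The decomposition is therefore valid. The largest bag has 2 vertices, so the width is 1.

Yes; width 1.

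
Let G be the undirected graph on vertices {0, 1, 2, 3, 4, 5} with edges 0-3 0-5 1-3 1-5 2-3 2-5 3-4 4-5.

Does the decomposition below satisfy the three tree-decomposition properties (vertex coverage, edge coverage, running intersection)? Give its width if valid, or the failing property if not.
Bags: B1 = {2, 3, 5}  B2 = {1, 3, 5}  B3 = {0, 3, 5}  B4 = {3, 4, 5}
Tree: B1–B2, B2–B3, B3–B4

Vertex coverage: the bags together contain {0, 1, 2, 3, 4, 5}, the full vertex set. Edge coverage: each edge of G has both endpoints in at least one bag. Running intersection: for every vertex, the bags containing it form a connected subtree. All three properties hold, so this is a valid tree decomposition of width max|bag| − 1 = 2, and hence tw(G) ≤ 2.

Yes; width 2.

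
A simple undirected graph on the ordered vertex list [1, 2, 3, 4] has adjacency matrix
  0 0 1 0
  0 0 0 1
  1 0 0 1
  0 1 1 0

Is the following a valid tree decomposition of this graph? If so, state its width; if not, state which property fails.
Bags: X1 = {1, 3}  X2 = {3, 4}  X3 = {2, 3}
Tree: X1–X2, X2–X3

A tree decomposition must satisfy three properties: every vertex lies in some bag; for every edge, both endpoints lie together in some bag; and for every vertex, the bags containing it form a connected subtree. Here edge (4,2) lies in no bag, so the decomposition is invalid.

No — edge (4,2) lies in no bag.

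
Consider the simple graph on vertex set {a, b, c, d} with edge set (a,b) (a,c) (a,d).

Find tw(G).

1

A width-1 tree decomposition is:
Bags: B1 = {a, c}  B2 = {a, d}  B3 = {a, b}
Tree: B1–B2, B1–B3
Each bag holds 2 vertices, so the decomposition has width 1, which upper-bounds the treewidth. Since G has at least one edge (e.g. a–c), it is not an edgeless graph, so tw(G) ≥ 1. The upper and lower bounds meet at 1, so that is the treewidth.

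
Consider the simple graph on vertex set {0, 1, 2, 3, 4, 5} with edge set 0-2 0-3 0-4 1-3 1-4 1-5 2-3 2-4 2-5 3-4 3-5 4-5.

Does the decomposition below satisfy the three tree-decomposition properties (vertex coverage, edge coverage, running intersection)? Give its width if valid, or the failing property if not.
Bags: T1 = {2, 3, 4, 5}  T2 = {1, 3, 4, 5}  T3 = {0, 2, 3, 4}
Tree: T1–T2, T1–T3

Every vertex of G appears in some bag (union = {0, 1, 2, 3, 4, 5}); every edge is covered by a bag; and for each vertex v the set of bags containing v is connected in the bag tree. The decomposition is therefore valid. The largest bag has 4 vertices, so the width is 3.

Yes; width 3.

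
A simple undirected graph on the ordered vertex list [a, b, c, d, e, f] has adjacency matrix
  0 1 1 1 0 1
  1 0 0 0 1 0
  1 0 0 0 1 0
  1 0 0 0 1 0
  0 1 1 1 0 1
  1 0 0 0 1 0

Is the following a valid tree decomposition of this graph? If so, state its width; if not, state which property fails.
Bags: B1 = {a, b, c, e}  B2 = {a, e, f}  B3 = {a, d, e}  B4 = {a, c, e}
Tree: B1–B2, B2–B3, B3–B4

A tree decomposition must satisfy three properties: every vertex lies in some bag; for every edge, both endpoints lie together in some bag; and for every vertex, the bags containing it form a connected subtree. Here bags containing vertex c are not connected in the tree, so the decomposition is invalid.

No — bags containing vertex c are not connected in the tree.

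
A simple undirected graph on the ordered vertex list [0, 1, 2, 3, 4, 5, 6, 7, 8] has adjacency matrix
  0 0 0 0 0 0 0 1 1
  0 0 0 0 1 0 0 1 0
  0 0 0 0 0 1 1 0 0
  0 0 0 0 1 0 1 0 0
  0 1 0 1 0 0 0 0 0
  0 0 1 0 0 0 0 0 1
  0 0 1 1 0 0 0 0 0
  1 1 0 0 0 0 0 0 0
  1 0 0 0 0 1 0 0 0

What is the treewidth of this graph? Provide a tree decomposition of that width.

Treewidth 2.
One optimal decomposition is:
Bags: B1 = {3, 4, 6}  B2 = {2, 4, 6}  B3 = {2, 4, 5}  B4 = {4, 5, 8}  B5 = {0, 4, 8}  B6 = {0, 4, 7}  B7 = {1, 4, 7}
Tree: B1–B2, B2–B3, B3–B4, B4–B5, B5–B6, B6–B7

Each bag holds 3 vertices, so the decomposition has width 2, which upper-bounds the treewidth. The edges 4–3–6–2–5–8–0–7–1–4 form a cycle, so G is not a tree and its treewidth is at least 2. Therefore the treewidth is 2.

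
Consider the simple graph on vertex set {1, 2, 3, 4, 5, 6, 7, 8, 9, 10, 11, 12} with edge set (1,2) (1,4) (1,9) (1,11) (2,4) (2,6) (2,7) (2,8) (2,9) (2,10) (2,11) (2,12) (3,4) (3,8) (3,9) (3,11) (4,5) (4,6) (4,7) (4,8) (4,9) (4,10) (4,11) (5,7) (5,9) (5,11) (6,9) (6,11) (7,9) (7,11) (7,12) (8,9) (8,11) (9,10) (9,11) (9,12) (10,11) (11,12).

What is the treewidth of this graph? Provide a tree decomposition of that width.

Treewidth 4.
One such decomposition:
Bags: B1 = {1, 2, 4, 9, 11}  B2 = {2, 4, 6, 9, 11}  B3 = {2, 4, 7, 9, 11}  B4 = {4, 5, 7, 9, 11}  B5 = {2, 4, 8, 9, 11}  B6 = {3, 4, 8, 9, 11}  B7 = {2, 7, 9, 11, 12}  B8 = {2, 4, 9, 10, 11}
Tree: B1–B2, B2–B3, B3–B4, B3–B5, B5–B6, B3–B7, B2–B8

The largest bag has 5 vertices, giving width 4; this decomposition certifies tw(G) ≤ 4. Conversely, {1, 2, 4, 9, 11} is a clique of size 5, and the vertices of any clique must share a bag in every tree decomposition; so some bag has ≥ 5 vertices and tw(G) ≥ 4. The upper and lower bounds meet at 4, so that is the treewidth.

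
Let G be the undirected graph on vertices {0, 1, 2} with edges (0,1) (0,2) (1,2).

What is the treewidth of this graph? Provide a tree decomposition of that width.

Treewidth 2.
One such decomposition:
Bags: B1 = {0, 1, 2}
Tree: (single bag)

A single bag containing all 3 vertices is trivially a valid decomposition of width 2. On the other hand G contains the 3-clique {0, 1, 2}. A clique must lie in a single bag of any decomposition, so no decomposition can have width below 2. Combining the bounds, tw(G) = 2.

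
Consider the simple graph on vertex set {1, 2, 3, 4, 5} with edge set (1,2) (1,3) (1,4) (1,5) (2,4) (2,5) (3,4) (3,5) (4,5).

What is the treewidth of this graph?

A width-3 tree decomposition is:
Bags: B1 = {1, 2, 4, 5}  B2 = {1, 3, 4, 5}
Tree: B1–B2
The largest bag has 4 vertices, giving width 3; this decomposition certifies tw(G) ≤ 3. For the lower bound, the 4 vertices {1, 2, 4, 5} are pairwise adjacent, and any tree decomposition puts a clique entirely inside one bag — forcing width ≥ 3. The upper and lower bounds meet at 3, so that is the treewidth.

3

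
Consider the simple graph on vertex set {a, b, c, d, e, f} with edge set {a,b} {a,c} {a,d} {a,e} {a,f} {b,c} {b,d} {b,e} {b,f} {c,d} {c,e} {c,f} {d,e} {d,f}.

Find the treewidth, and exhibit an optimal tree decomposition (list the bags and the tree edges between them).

Treewidth 4.
Bags: B1 = {a, b, c, d, f}  B2 = {a, b, c, d, e}
Tree: B1–B2

Every bag has size at most 5, so the width is 5 − 1 = 4 and tw(G) ≤ 4. For the lower bound, the 5 vertices {a, b, c, d, e} are pairwise adjacent, and any tree decomposition puts a clique entirely inside one bag — forcing width ≥ 4. The upper and lower bounds meet at 4, so that is the treewidth.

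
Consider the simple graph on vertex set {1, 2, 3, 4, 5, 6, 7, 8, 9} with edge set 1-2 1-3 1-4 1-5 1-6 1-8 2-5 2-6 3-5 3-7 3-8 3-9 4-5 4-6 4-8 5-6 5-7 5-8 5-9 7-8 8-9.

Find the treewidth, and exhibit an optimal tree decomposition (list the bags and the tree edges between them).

Treewidth 3.
One such decomposition:
Bags: B1 = {1, 4, 5, 8}  B2 = {1, 3, 5, 8}  B3 = {1, 4, 5, 6}  B4 = {3, 5, 7, 8}  B5 = {1, 2, 5, 6}  B6 = {3, 5, 8, 9}
Tree: B1–B2, B1–B3, B2–B4, B3–B5, B2–B6

The largest bag has 4 vertices, giving width 3; this decomposition certifies tw(G) ≤ 3. Conversely, {1, 2, 5, 6} is a clique of size 4, and the vertices of any clique must share a bag in every tree decomposition; so some bag has ≥ 4 vertices and tw(G) ≥ 3. Combining the bounds, tw(G) = 3.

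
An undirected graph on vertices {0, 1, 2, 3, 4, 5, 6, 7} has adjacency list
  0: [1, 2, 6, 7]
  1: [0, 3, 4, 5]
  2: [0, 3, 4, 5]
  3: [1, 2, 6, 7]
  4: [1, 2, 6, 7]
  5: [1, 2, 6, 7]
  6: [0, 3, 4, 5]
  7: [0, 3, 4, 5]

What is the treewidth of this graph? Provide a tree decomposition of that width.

The largest bag has 5 vertices, giving width 4; this decomposition certifies tw(G) ≤ 4. For the lower bound: the 5 vertex sets {2,5}, {4,6}, {0,1}, {7}, {3} are disjoint, each induces a connected subgraph, and every pair is joined by at least one edge of G. Contracting each set to a single vertex therefore yields K_{5} as a minor, and since treewidth is minor-monotone, tw(G) ≥ tw(K_{5}) = 4. Hence tw(G) = 4 exactly.

Treewidth 4.
One optimal decomposition is:
Bags: B1 = {1, 2, 5, 6, 7}  B2 = {1, 2, 4, 6, 7}  B3 = {0, 1, 2, 6, 7}  B4 = {1, 2, 3, 6, 7}
Tree: B1–B2, B2–B3, B3–B4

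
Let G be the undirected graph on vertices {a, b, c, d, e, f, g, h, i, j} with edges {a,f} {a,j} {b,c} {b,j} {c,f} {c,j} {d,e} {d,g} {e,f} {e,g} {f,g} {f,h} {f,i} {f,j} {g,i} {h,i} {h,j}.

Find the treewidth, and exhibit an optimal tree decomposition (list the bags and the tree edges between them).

Treewidth 2.
One optimal decomposition is:
Bags: B1 = {a, f, j}  B2 = {f, h, j}  B3 = {c, f, j}  B4 = {f, h, i}  B5 = {f, g, i}  B6 = {e, f, g}  B7 = {d, e, g}  B8 = {b, c, j}
Tree: B1–B2, B1–B3, B2–B4, B4–B5, B5–B6, B6–B7, B3–B8

The largest bag has 3 vertices, giving width 2; this decomposition certifies tw(G) ≤ 2. For the lower bound, the 3 vertices {d, e, g} are pairwise adjacent, and any tree decomposition puts a clique entirely inside one bag — forcing width ≥ 2. Combining the bounds, tw(G) = 2.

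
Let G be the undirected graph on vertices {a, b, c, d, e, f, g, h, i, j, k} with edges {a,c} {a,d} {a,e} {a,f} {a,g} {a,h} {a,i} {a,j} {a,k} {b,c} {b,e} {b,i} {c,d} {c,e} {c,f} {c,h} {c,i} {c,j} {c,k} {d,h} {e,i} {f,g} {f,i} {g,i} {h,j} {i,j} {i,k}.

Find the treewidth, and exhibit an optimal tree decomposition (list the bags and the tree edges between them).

Each bag holds 4 vertices, so the decomposition has width 3, which upper-bounds the treewidth. On the other hand G contains the 4-clique {a, f, g, i}. A clique must lie in a single bag of any decomposition, so no decomposition can have width below 3. Combining the bounds, tw(G) = 3.

Treewidth 3.
Bags: B1 = {a, c, e, i}  B2 = {a, c, i, j}  B3 = {a, c, f, i}  B4 = {b, c, e, i}  B5 = {a, c, h, j}  B6 = {a, c, i, k}  B7 = {a, c, d, h}  B8 = {a, f, g, i}
Tree: B1–B2, B2–B3, B1–B4, B2–B5, B1–B6, B5–B7, B3–B8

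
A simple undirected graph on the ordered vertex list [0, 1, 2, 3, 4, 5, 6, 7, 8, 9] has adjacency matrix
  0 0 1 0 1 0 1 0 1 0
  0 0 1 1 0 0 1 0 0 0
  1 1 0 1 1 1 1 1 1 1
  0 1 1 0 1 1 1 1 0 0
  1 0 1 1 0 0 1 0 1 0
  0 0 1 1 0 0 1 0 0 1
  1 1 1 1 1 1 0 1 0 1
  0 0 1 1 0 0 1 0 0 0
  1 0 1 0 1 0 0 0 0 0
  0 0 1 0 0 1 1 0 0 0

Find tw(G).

3

A width-3 tree decomposition is:
Bags: B1 = {2, 3, 5, 6}  B2 = {1, 2, 3, 6}  B3 = {2, 3, 4, 6}  B4 = {2, 5, 6, 9}  B5 = {0, 2, 4, 6}  B6 = {2, 3, 6, 7}  B7 = {0, 2, 4, 8}
Tree: B1–B2, B2–B3, B1–B4, B3–B5, B1–B6, B5–B7
Every bag has size at most 4, so the width is 4 − 1 = 3 and tw(G) ≤ 3. Conversely, {0, 2, 4, 8} is a clique of size 4, and the vertices of any clique must share a bag in every tree decomposition; so some bag has ≥ 4 vertices and tw(G) ≥ 3. Combining the bounds, tw(G) = 3.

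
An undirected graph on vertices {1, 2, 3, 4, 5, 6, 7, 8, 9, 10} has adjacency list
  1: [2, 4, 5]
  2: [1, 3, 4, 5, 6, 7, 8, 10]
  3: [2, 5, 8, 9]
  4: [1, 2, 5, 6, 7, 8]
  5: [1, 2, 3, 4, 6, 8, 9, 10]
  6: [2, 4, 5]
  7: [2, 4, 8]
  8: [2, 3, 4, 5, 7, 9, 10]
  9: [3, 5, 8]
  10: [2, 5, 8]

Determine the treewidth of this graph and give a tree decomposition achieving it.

Treewidth 3.
One optimal decomposition is:
Bags: B1 = {2, 3, 5, 8}  B2 = {2, 4, 5, 8}  B3 = {1, 2, 4, 5}  B4 = {3, 5, 8, 9}  B5 = {2, 5, 8, 10}  B6 = {2, 4, 7, 8}  B7 = {2, 4, 5, 6}
Tree: B1–B2, B2–B3, B1–B4, B1–B5, B2–B6, B2–B7

Every bag has size at most 4, so the width is 4 − 1 = 3 and tw(G) ≤ 3. For the lower bound, the 4 vertices {3, 5, 8, 9} are pairwise adjacent, and any tree decomposition puts a clique entirely inside one bag — forcing width ≥ 3. Hence tw(G) = 3 exactly.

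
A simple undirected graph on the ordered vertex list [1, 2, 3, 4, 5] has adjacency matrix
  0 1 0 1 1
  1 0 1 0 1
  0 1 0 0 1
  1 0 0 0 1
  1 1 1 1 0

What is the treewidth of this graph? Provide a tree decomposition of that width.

Treewidth 2.
Bags: B1 = {2, 3, 5}  B2 = {1, 2, 5}  B3 = {1, 4, 5}
Tree: B1–B2, B2–B3

The largest bag has 3 vertices, giving width 2; this decomposition certifies tw(G) ≤ 2. For the lower bound, the 3 vertices {1, 2, 5} are pairwise adjacent, and any tree decomposition puts a clique entirely inside one bag — forcing width ≥ 2. Therefore the treewidth is 2.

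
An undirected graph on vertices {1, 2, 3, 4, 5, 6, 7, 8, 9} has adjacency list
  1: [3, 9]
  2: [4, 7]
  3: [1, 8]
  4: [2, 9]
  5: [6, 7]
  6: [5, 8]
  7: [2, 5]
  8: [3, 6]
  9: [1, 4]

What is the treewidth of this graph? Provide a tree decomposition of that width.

The largest bag has 3 vertices, giving width 2; this decomposition certifies tw(G) ≤ 2. For the lower bound, G contains the cycle 1–9–4–2–7–5–6–8–3–1, so G is not a forest; only forests have treewidth ≤ 1, hence tw(G) ≥ 2. Hence tw(G) = 2 exactly.

Treewidth 2.
One such decomposition:
Bags: B1 = {1, 4, 9}  B2 = {1, 2, 4}  B3 = {1, 2, 7}  B4 = {1, 5, 7}  B5 = {1, 5, 6}  B6 = {1, 6, 8}  B7 = {1, 3, 8}
Tree: B1–B2, B2–B3, B3–B4, B4–B5, B5–B6, B6–B7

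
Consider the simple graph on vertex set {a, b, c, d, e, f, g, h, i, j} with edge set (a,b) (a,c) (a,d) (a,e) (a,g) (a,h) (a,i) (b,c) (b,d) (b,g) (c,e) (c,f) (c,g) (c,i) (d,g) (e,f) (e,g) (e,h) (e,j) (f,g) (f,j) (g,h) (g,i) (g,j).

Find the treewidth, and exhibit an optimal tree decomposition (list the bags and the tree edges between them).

Every bag has size at most 4, so the width is 4 − 1 = 3 and tw(G) ≤ 3. Conversely, {a, b, d, g} is a clique of size 4, and the vertices of any clique must share a bag in every tree decomposition; so some bag has ≥ 4 vertices and tw(G) ≥ 3. Hence tw(G) = 3 exactly.

Treewidth 3.
Bags: B1 = {c, e, f, g}  B2 = {e, f, g, j}  B3 = {a, c, e, g}  B4 = {a, e, g, h}  B5 = {a, b, c, g}  B6 = {a, c, g, i}  B7 = {a, b, d, g}
Tree: B1–B2, B1–B3, B3–B4, B3–B5, B3–B6, B5–B7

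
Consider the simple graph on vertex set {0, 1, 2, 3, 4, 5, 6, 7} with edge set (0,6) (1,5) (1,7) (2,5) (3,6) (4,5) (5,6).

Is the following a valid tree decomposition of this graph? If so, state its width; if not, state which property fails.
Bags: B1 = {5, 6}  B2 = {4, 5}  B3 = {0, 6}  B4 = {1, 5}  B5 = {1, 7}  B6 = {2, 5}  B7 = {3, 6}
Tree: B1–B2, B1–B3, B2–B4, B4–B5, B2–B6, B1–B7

Yes; width 1.

Every vertex of G appears in some bag (union = {0, 1, 2, 3, 4, 5, 6, 7}); every edge is covered by a bag; and for each vertex v the set of bags containing v is connected in the bag tree. The decomposition is therefore valid. The largest bag has 2 vertices, so the width is 1.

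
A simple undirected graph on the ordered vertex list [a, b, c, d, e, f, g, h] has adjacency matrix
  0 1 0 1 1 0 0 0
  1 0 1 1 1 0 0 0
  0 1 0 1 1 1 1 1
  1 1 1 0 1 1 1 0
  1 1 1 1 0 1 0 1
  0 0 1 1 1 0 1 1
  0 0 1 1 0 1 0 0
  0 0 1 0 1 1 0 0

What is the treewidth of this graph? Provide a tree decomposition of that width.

Treewidth 3.
One such decomposition:
Bags: B1 = {b, c, d, e}  B2 = {c, d, e, f}  B3 = {a, b, d, e}  B4 = {c, e, f, h}  B5 = {c, d, f, g}
Tree: B1–B2, B1–B3, B2–B4, B2–B5

Every bag has size at most 4, so the width is 4 − 1 = 3 and tw(G) ≤ 3. For the lower bound, the 4 vertices {c, d, f, g} are pairwise adjacent, and any tree decomposition puts a clique entirely inside one bag — forcing width ≥ 3. Therefore the treewidth is 3.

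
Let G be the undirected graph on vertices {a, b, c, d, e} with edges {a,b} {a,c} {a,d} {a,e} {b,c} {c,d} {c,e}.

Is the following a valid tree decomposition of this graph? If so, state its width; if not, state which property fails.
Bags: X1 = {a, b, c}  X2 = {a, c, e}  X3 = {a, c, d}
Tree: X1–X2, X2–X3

Yes; width 2.

Checking the three conditions: (i) the bags cover all of {a, b, c, d, e}; (ii) for each edge, some bag contains both endpoints; (iii) the bags containing any fixed vertex form a subtree. All hold, so the decomposition is valid with width 3 − 1 = 2.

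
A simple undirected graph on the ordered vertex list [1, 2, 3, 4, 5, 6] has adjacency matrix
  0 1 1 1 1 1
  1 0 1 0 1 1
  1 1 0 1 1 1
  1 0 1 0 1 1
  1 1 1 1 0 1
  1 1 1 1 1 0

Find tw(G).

A width-4 tree decomposition is:
Bags: B1 = {1, 2, 3, 5, 6}  B2 = {1, 3, 4, 5, 6}
Tree: B1–B2
Each bag holds 5 vertices, so the decomposition has width 4, which upper-bounds the treewidth. For the lower bound, the 5 vertices {1, 2, 3, 5, 6} are pairwise adjacent, and any tree decomposition puts a clique entirely inside one bag — forcing width ≥ 4. The upper and lower bounds meet at 4, so that is the treewidth.

4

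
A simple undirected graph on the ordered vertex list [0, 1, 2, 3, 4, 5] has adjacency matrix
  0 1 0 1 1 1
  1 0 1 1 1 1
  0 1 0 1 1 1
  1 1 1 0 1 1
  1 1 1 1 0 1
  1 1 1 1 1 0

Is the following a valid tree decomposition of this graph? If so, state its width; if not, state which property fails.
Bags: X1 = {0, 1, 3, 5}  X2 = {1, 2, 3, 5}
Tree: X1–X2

No — vertex 4 appears in no bag.

A tree decomposition must satisfy three properties: every vertex lies in some bag; for every edge, both endpoints lie together in some bag; and for every vertex, the bags containing it form a connected subtree. Here vertex 4 appears in no bag, so the decomposition is invalid.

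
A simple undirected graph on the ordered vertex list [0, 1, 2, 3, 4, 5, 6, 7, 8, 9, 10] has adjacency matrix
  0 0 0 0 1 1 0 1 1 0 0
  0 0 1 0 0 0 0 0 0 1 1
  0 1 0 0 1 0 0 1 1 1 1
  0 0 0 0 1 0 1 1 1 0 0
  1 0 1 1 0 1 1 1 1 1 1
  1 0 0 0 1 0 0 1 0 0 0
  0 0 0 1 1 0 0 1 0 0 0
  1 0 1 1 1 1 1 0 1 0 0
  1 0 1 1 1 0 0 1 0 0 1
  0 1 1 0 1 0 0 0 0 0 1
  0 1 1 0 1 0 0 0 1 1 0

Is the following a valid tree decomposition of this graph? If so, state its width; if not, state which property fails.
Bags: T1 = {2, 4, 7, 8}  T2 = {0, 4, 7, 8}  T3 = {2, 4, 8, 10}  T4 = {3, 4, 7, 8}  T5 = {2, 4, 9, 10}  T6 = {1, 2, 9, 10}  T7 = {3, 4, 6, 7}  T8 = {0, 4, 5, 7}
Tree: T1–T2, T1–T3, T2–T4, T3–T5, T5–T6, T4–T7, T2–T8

Yes; width 3.

Vertex coverage: the bags together contain {0, 1, 2, 3, 4, 5, 6, 7, 8, 9, 10}, the full vertex set. Edge coverage: each edge of G has both endpoints in at least one bag. Running intersection: for every vertex, the bags containing it form a connected subtree. All three properties hold, so this is a valid tree decomposition of width max|bag| − 1 = 3, and hence tw(G) ≤ 3.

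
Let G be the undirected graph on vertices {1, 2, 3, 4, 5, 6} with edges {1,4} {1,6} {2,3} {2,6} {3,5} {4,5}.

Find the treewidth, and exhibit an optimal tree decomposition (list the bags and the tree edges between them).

Treewidth 2.
Bags: B1 = {1, 4, 5}  B2 = {1, 3, 5}  B3 = {1, 2, 3}  B4 = {1, 2, 6}
Tree: B1–B2, B2–B3, B3–B4

The largest bag has 3 vertices, giving width 2; this decomposition certifies tw(G) ≤ 2. For the lower bound, G contains the cycle 1–4–5–3–2–6–1, so G is not a forest; only forests have treewidth ≤ 1, hence tw(G) ≥ 2. Combining the bounds, tw(G) = 2.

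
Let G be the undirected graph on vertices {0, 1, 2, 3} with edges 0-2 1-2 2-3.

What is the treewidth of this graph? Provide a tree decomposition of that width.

The largest bag has 2 vertices, giving width 1; this decomposition certifies tw(G) ≤ 1. G has an edge, so its treewidth is at least 1. Therefore the treewidth is 1.

Treewidth 1.
Bags: B1 = {2, 3}  B2 = {1, 2}  B3 = {0, 2}
Tree: B1–B2, B1–B3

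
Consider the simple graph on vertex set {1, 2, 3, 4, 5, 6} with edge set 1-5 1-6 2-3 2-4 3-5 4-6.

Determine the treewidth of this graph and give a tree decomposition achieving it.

The largest bag has 3 vertices, giving width 2; this decomposition certifies tw(G) ≤ 2. Since 1–5–3–2–4–6–1 is a cycle in G, G is not acyclic. Forests are exactly the graphs of treewidth ≤ 1, so tw(G) ≥ 2. Therefore the treewidth is 2.

Treewidth 2.
One such decomposition:
Bags: B1 = {1, 3, 5}  B2 = {1, 2, 3}  B3 = {1, 2, 4}  B4 = {1, 4, 6}
Tree: B1–B2, B2–B3, B3–B4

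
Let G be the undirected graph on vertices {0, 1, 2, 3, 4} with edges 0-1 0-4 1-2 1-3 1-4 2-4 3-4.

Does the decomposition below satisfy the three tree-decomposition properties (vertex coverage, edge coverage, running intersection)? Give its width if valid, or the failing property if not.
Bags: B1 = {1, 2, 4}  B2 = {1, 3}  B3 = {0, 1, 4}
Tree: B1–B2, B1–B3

A tree decomposition must satisfy three properties: every vertex lies in some bag; for every edge, both endpoints lie together in some bag; and for every vertex, the bags containing it form a connected subtree. Here edge (4,3) lies in no bag, so the decomposition is invalid.

No — edge (4,3) lies in no bag.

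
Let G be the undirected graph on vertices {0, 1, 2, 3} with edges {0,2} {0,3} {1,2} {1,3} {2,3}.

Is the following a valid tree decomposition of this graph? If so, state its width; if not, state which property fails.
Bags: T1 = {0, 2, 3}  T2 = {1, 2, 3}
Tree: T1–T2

Every vertex of G appears in some bag (union = {0, 1, 2, 3}); every edge is covered by a bag; and for each vertex v the set of bags containing v is connected in the bag tree. The decomposition is therefore valid. The largest bag has 3 vertices, so the width is 2.

Yes; width 2.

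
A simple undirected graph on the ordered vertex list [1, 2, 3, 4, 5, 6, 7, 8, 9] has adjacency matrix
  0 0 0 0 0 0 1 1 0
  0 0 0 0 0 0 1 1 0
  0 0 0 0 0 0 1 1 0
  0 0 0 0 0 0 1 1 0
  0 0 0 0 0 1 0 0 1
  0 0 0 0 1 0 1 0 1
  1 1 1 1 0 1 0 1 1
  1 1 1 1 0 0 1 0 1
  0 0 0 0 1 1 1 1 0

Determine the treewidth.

A width-2 tree decomposition is:
Bags: B1 = {7, 8, 9}  B2 = {3, 7, 8}  B3 = {6, 7, 9}  B4 = {5, 6, 9}  B5 = {2, 7, 8}  B6 = {1, 7, 8}  B7 = {4, 7, 8}
Tree: B1–B2, B1–B3, B3–B4, B2–B5, B1–B6, B2–B7
Each bag holds 3 vertices, so the decomposition has width 2, which upper-bounds the treewidth. Conversely, {5, 6, 9} is a clique of size 3, and the vertices of any clique must share a bag in every tree decomposition; so some bag has ≥ 3 vertices and tw(G) ≥ 2. Therefore the treewidth is 2.

2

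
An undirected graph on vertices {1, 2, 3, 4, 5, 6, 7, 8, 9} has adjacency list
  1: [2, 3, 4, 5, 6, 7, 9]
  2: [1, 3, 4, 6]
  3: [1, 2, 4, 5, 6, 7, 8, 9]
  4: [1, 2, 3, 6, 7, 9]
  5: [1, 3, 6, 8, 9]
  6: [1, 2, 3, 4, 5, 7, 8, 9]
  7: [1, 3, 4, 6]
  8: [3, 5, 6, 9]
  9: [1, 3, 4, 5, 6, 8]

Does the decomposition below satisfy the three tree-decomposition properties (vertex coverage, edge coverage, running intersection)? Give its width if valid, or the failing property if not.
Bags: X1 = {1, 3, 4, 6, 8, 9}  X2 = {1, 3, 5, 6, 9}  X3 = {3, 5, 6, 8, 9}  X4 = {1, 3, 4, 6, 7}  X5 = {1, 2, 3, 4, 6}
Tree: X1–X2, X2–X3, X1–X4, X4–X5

No — bags containing vertex 8 are not connected in the tree.

A tree decomposition must satisfy three properties: every vertex lies in some bag; for every edge, both endpoints lie together in some bag; and for every vertex, the bags containing it form a connected subtree. Here bags containing vertex 8 are not connected in the tree, so the decomposition is invalid.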